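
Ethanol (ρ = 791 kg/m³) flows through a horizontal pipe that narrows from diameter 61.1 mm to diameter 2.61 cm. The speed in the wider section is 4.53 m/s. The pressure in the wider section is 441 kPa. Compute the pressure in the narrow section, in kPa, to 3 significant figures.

P₂ ≈ 205 kPa

Mass conservation (A₁v₁ = A₂v₂) gives v₂ = 4.53 × 29.3/5.35 = 24.8 m/s.
Bernoulli (h₁ = h₂): P₁ − P₂ = ½ρ(v₂² − v₁²).
P₂ = P₁ − ½ρ(v₂² − v₁²) = 441000 − ½·791·(24.8² − 4.53²) = 441000 − 236000 = 205000 Pa.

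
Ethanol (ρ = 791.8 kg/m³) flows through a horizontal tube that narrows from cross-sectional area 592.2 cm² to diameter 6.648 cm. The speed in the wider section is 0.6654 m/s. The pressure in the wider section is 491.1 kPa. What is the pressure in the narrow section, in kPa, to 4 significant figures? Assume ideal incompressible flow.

Continuity gives A₁v₁ = A₂v₂, so v₂ = (592.2 cm²)/(34.71 cm²) × 0.6654 m/s = 11.35 m/s.
Bernoulli (h₁ = h₂): P₁ − P₂ = ½ρ(v₂² − v₁²).
P₂ = P₁ − ½ρ(v₂² − v₁²) = 491100 − ½·791.8·(11.35² − 0.6654²) = 491100 − 50850 = 440300 Pa.

P₂ = 440.3 kPa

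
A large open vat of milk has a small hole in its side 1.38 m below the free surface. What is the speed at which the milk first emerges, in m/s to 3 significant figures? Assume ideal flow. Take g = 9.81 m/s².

5.20 m/s

Torricelli's result v = √(2gh) gives v = √(2·9.81·1.38) = 5.20 m/s.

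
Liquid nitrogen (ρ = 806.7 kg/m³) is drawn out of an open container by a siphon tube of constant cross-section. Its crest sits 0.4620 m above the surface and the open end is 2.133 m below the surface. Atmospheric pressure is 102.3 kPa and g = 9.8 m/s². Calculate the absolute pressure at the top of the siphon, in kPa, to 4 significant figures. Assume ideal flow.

P_top = 81.78 kPa

Bernoulli surface→outlet gives ½v² = g·h_out, so v = √(2·9.8·2.133) = 6.466 m/s.
The bore is uniform, so the speed at the crest is the same v. Bernoulli surface→crest: P_atm = P_top + ½ρv² + ρg·h_top.
P_top = 102300 − ½·806.7·6.466² − 806.7·9.8·0.4620 = 81780 Pa.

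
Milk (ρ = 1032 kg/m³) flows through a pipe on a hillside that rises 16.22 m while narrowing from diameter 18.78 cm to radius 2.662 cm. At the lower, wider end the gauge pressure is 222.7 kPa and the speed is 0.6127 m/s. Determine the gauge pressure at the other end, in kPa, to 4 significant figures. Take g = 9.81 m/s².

P₂ = 28.69 kPa

Continuity gives A₁v₁ = A₂v₂, so v₂ = (277.0 cm²)/(22.26 cm²) × 0.6127 m/s = 7.624 m/s.
Bernoulli: P₁ + ½ρv₁² + ρg h₁ = P₂ + ½ρv₂² + ρg h₂, so P₂ = P₁ + ½ρ(v₁² − v₂²) − ρg(h₂ − h₁).
P₂ = 222700 + ½·1032·(0.6127² − 7.624²) − 1032·9.81·(+16.22) = 222700 + (-29800) − (164200) = 28690 Pa.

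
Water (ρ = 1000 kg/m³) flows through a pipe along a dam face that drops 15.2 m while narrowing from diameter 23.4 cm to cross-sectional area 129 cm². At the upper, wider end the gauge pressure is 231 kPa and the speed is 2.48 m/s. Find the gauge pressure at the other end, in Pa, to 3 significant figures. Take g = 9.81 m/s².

P₂ ≈ 349000 Pa

Continuity gives A₁v₁ = A₂v₂, so v₂ = (430 cm²)/(129 cm²) × 2.48 m/s = 8.27 m/s.
Energy conservation along the streamline gives P₂ = P₁ − ½ρ(v₂² − v₁²) − ρg(h₂ − h₁).
P₂ = 231000 + ½·1000·(2.48² − 8.27²) − 1000·9.81·(−15.2) = 231000 + (-31100) − (-149000) = 349000 Pa.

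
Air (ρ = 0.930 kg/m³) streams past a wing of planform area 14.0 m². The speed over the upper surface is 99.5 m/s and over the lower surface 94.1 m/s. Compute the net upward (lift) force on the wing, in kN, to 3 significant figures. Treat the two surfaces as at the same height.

The faster flow above has the lower pressure; Bernoulli (same height) gives ΔP = ½ρ(v_up² − v_low²).
ΔP = ½·0.930·(99.5² − 94.1²) = 486 Pa.
Lift = ΔP · A = 486 × 14.0 = 6810 N.

F ≈ 6.81 kN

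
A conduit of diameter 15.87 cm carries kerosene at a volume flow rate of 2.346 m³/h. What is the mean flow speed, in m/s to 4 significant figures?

Q = 2.346 m³/h = 0.0006517 m³/s.
v = Q/A = 0.0006517 / 0.01978 = 0.03294 m/s.

v ≈ 0.03294 m/s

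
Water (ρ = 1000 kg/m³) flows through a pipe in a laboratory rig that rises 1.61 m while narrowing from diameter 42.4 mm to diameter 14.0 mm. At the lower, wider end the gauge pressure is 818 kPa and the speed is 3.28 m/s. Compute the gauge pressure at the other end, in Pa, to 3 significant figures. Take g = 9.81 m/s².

Continuity gives A₁v₁ = A₂v₂, so v₂ = (14.1 cm²)/(1.54 cm²) × 3.28 m/s = 30.1 m/s.
Applying Bernoulli between the two ends and solving for P₂: P₂ = P₁ + ½ρ(v₁² − v₂²) − ρgΔh.
P₂ = 818000 + ½·1000·(3.28² − 30.1²) − 1000·9.81·(+1.61) = 818000 + (-447000) − (15800) = 355000 Pa.

P₂ ≈ 355000 Pa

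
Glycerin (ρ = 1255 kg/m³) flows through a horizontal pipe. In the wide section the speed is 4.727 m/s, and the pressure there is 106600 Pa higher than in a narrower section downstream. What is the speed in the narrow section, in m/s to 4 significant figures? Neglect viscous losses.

13.86 m/s

Horizontal Bernoulli: P₁ + ½ρv₁² = P₂ + ½ρv₂², so v₂² = v₁² + 2(P₁ − P₂)/ρ.
v₂ = √(4.727² + 2·106600/1255) = √(22.34 + 169.9) = 13.86 m/s.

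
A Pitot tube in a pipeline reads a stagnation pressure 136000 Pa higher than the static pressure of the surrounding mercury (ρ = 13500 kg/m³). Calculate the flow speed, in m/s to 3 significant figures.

v ≈ 4.49 m/s

Bernoulli between the free stream and the stagnation point: ½ρv² = P_stag − P_static.
v = √(2ΔP/ρ) = √(2·136000/13500) = 4.49 m/s.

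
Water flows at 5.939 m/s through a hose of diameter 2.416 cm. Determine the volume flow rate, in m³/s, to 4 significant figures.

Q = A·v = 0.0004584 m² × 5.939 m/s = 0.002723 m³/s.

Q = 0.002723 m³/s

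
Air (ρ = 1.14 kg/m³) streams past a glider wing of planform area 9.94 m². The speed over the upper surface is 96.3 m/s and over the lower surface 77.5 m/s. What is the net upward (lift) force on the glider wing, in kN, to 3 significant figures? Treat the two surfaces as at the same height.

F ≈ 18.5 kN

With equal heights on the two surfaces, Bernoulli gives P_lower − P_upper = ½ρ(v_upper² − v_lower²).
ΔP = ½·1.14·(96.3² − 77.5²) = 1860 Pa.
Lift = ΔP · A = 1860 × 9.94 = 18500 N.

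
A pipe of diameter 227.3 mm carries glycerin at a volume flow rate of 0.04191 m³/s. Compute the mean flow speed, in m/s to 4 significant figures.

v = 1.033 m/s

Q = 0.04191 m³/s = 0.04191 m³/s.
v = Q/A = 0.04191 / 0.04058 = 1.033 m/s.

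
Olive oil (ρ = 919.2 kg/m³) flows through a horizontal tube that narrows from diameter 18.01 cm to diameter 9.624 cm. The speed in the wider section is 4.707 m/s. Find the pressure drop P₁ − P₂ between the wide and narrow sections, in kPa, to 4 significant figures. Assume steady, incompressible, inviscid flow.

Mass conservation (A₁v₁ = A₂v₂) gives v₂ = 4.707 × 254.8/72.74 = 16.48 m/s.
Bernoulli (h₁ = h₂): P₁ − P₂ = ½ρ(v₂² − v₁²).
P₁ − P₂ = ½·919.2·(16.48² − 4.707²) = ½·919.2·249.6 = 114700 Pa.

114.7 kPa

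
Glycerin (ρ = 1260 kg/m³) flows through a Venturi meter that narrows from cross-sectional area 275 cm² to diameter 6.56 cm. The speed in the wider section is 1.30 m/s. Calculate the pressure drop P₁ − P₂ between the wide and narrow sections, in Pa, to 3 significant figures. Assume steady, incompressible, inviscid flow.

By continuity, v₂ = v₁·A₁/A₂ = 1.30·(275/33.8) = 10.6 m/s.
Bernoulli (h₁ = h₂): P₁ − P₂ = ½ρ(v₂² − v₁²).
P₁ − P₂ = ½·1260·(10.6² − 1.30²) = ½·1260·110 = 69400 Pa.

ΔP ≈ 69400 Pa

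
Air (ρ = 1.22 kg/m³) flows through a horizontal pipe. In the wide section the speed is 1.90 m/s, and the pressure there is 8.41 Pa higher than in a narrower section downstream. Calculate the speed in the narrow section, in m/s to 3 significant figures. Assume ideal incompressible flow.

4.17 m/s

Along the level pipe P + ½ρv² is conserved, hence v₂² = v₁² + 2(P₁ − P₂)/ρ.
v₂ = √(1.90² + 2·8.41/1.22) = √(3.61 + 13.8) = 4.17 m/s.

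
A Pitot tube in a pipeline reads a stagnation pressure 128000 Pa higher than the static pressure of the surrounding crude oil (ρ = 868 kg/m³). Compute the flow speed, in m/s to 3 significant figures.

17.2 m/s

The dynamic pressure equals the rise in static pressure at the stagnation point: ΔP = ½ρv².
v = √(2ΔP/ρ) = √(2·128000/868) = 17.2 m/s.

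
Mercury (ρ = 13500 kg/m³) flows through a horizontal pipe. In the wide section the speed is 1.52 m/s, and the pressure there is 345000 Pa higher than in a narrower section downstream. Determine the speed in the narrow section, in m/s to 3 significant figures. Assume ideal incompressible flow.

Along the level pipe P + ½ρv² is conserved, hence v₂² = v₁² + 2(P₁ − P₂)/ρ.
v₂ = √(1.52² + 2·345000/13500) = √(2.31 + 51.1) = 7.31 m/s.

7.31 m/s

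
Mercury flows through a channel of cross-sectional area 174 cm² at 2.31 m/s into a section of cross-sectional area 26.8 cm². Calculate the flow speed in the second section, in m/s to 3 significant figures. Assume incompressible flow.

The volume flow rate is constant, so v₂ = (A₁/A₂)v₁ = (174/26.8)·2.31 = 15.0 m/s.

v₂ ≈ 15.0 m/s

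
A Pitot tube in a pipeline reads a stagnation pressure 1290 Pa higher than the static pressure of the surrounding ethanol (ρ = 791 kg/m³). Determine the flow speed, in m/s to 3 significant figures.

1.81 m/s

At the stagnation point the flow is brought to rest, so Bernoulli gives P_stag − P_static = ½ρv².
v = √(2ΔP/ρ) = √(2·1290/791) = 1.81 m/s.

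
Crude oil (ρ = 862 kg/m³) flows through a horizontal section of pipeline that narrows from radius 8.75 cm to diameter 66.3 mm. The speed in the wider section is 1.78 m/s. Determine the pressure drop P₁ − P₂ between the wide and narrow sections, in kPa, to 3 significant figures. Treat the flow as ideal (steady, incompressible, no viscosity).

64.9 kPa

By continuity, v₂ = v₁·A₁/A₂ = 1.78·(241/34.5) = 12.4 m/s.
With no height change, Bernoulli's equation is P₁ + ½ρv₁² = P₂ + ½ρv₂².
P₁ − P₂ = ½·862·(12.4² − 1.78²) = ½·862·151 = 64900 Pa.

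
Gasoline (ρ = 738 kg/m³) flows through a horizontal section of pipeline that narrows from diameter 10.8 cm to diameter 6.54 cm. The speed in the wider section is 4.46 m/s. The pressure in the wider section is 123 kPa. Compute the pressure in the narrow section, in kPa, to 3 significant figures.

P₂ ≈ 75.8 kPa

Continuity gives A₁v₁ = A₂v₂, so v₂ = (91.6 cm²)/(33.6 cm²) × 4.46 m/s = 12.2 m/s.
The pipe is horizontal, so Bernoulli reduces to P₁ + ½ρv₁² = P₂ + ½ρv₂².
P₂ = P₁ − ½ρ(v₂² − v₁²) = 123000 − ½·738·(12.2² − 4.46²) = 123000 − 47200 = 75800 Pa.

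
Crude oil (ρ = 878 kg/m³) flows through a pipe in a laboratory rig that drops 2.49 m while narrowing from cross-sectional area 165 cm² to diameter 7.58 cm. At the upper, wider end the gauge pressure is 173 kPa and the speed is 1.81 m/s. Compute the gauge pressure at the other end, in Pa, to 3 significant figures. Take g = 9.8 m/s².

Continuity gives A₁v₁ = A₂v₂, so v₂ = (165 cm²)/(45.1 cm²) × 1.81 m/s = 6.62 m/s.
Applying Bernoulli between the two ends and solving for P₂: P₂ = P₁ + ½ρ(v₁² − v₂²) − ρgΔh.
P₂ = 173000 + ½·878·(1.81² − 6.62²) − 878·9.8·(−2.49) = 173000 + (-17800) − (-21400) = 177000 Pa.

P₂ ≈ 177000 Pa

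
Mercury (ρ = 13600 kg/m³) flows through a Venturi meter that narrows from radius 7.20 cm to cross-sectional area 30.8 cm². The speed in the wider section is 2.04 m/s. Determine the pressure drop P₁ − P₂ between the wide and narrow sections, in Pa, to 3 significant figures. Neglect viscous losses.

The volume flow rate is constant, so v₂ = (A₁/A₂)v₁ = (163/30.8)·2.04 = 10.8 m/s.
Bernoulli (h₁ = h₂): P₁ − P₂ = ½ρ(v₂² − v₁²).
P₁ − P₂ = ½·13600·(10.8² − 2.04²) = ½·13600·112 = 763000 Pa.

ΔP = 763000 Pa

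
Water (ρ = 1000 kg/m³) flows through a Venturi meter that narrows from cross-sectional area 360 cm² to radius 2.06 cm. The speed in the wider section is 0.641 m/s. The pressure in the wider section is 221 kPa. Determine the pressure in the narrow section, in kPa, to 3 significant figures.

P₂ = 71.4 kPa

Mass conservation (A₁v₁ = A₂v₂) gives v₂ = 0.641 × 360/13.3 = 17.3 m/s.
Along the horizontal streamline, P + ½ρv² is constant.
P₂ = P₁ − ½ρ(v₂² − v₁²) = 221000 − ½·1000·(17.3² − 0.641²) = 221000 − 150000 = 71400 Pa.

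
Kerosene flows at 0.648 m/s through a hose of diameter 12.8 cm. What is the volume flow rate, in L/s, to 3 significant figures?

Q = A·v = 0.0129 m² × 0.648 m/s = 0.00834 m³/s.
Converting: 0.00834 m³/s × 1000 = 8.34 L/s.

Q ≈ 8.34 L/s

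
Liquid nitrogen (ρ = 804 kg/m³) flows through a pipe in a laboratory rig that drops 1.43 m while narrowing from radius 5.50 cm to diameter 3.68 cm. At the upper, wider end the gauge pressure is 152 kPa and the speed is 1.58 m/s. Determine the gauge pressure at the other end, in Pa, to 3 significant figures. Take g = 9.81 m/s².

Continuity gives A₁v₁ = A₂v₂, so v₂ = (95.0 cm²)/(10.6 cm²) × 1.58 m/s = 14.1 m/s.
Applying Bernoulli between the two ends and solving for P₂: P₂ = P₁ + ½ρ(v₁² − v₂²) − ρgΔh.
P₂ = 152000 + ½·804·(1.58² − 14.1²) − 804·9.81·(−1.43) = 152000 + (-79100) − (-11300) = 84200 Pa.

P₂ ≈ 84200 Pa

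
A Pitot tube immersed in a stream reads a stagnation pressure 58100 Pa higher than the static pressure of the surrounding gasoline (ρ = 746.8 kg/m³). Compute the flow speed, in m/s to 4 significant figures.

At the stagnation point the flow is brought to rest, so Bernoulli gives P_stag − P_static = ½ρv².
v = √(2ΔP/ρ) = √(2·58100/746.8) = 12.47 m/s.

v = 12.47 m/s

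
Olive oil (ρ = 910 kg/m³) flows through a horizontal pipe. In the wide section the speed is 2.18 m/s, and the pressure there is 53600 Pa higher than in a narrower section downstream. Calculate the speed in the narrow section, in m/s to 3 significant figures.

Along the level pipe P + ½ρv² is conserved, hence v₂² = v₁² + 2(P₁ − P₂)/ρ.
v₂ = √(2.18² + 2·53600/910) = √(4.75 + 118) = 11.1 m/s.

11.1 m/s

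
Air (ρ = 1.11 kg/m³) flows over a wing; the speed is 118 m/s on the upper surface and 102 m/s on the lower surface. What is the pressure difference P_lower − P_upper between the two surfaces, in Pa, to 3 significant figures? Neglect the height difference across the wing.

Bernoulli (same height): P_lower − P_upper = ½ρ(v_upper² − v_lower²).
ΔP = ½·1.11·(118² − 102²) = 1950 Pa.

1950 Pa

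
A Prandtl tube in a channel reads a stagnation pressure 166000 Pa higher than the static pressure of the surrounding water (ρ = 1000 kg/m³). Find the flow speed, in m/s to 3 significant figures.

Bernoulli between the free stream and the stagnation point: ½ρv² = P_stag − P_static.
v = √(2ΔP/ρ) = √(2·166000/1000) = 18.2 m/s.

v = 18.2 m/s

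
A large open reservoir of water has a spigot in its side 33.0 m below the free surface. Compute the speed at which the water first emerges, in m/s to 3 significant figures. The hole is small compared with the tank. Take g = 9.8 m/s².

The surface is effectively still and both ends are open, so ½v² = gh and v = √(2·9.8·33.0) = 25.4 m/s.

v ≈ 25.4 m/s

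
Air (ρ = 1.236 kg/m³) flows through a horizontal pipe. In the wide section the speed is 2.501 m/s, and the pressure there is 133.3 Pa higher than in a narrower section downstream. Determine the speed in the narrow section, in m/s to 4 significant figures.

v₂ ≈ 14.90 m/s

Horizontal Bernoulli: P₁ + ½ρv₁² = P₂ + ½ρv₂², so v₂² = v₁² + 2(P₁ − P₂)/ρ.
v₂ = √(2.501² + 2·133.3/1.236) = √(6.255 + 215.7) = 14.90 m/s.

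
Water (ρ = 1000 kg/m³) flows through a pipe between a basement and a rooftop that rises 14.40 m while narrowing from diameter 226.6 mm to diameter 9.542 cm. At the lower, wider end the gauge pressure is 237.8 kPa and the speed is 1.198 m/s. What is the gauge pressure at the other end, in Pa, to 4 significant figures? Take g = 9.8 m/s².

The volume flow rate is constant, so v₂ = (A₁/A₂)v₁ = (403.3/71.51)·1.198 = 6.756 m/s.
Applying Bernoulli between the two ends and solving for P₂: P₂ = P₁ + ½ρ(v₁² − v₂²) − ρgΔh.
P₂ = 237800 + ½·1000·(1.198² − 6.756²) − 1000·9.8·(+14.40) = 237800 + (-22110) − (141100) = 74570 Pa.

P₂ ≈ 74570 Pa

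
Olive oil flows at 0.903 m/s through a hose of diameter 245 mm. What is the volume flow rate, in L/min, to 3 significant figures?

Q = A·v = 0.0471 m² × 0.903 m/s = 0.0426 m³/s.
Converting: 0.0426 m³/s × 60000 = 2550 L/min.

Q ≈ 2550 L/min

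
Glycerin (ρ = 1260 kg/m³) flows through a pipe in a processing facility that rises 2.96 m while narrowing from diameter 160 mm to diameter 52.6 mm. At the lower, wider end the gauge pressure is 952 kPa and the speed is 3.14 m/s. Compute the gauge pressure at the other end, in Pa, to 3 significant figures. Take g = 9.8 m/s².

P₂ ≈ 390000 Pa

Continuity gives A₁v₁ = A₂v₂, so v₂ = (201 cm²)/(21.7 cm²) × 3.14 m/s = 29.1 m/s.
Applying Bernoulli between the two ends and solving for P₂: P₂ = P₁ + ½ρ(v₁² − v₂²) − ρgΔh.
P₂ = 952000 + ½·1260·(3.14² − 29.1²) − 1260·9.8·(+2.96) = 952000 + (-526000) − (36600) = 390000 Pa.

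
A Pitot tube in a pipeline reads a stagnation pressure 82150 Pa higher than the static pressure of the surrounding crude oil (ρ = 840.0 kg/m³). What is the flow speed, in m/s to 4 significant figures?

At the stagnation point the flow is brought to rest, so Bernoulli gives P_stag − P_static = ½ρv².
v = √(2ΔP/ρ) = √(2·82150/840.0) = 13.99 m/s.

13.99 m/s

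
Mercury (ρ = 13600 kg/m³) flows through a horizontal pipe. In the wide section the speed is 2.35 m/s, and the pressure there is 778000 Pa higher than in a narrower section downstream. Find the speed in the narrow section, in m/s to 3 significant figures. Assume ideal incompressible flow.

Along the level pipe P + ½ρv² is conserved, hence v₂² = v₁² + 2(P₁ − P₂)/ρ.
v₂ = √(2.35² + 2·778000/13600) = √(5.52 + 114) = 11.0 m/s.

v₂ = 11.0 m/s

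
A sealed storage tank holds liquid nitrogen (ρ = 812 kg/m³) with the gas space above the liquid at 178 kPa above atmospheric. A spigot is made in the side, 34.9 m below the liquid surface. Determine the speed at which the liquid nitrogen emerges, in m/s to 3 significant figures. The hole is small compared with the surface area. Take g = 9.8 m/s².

Take point 1 at the surface (v₁ ≈ 0) and point 2 at the hole (at atmospheric pressure). Bernoulli: P₁ + ρg h = P_atm + ½ρv₂².
With P₁ − P_atm = 178000 Pa, v₂ = √(2gh + 2ΔP/ρ) = √(2·9.8·34.9 + 2·178000/812) = 33.5 m/s.

v = 33.5 m/s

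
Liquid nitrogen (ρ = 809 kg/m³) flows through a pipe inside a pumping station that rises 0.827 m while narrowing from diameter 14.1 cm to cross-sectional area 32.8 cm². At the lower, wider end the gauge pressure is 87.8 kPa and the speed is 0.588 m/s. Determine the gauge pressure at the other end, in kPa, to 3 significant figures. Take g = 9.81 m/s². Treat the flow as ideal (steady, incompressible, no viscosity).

P₂ = 78.2 kPa

Continuity gives A₁v₁ = A₂v₂, so v₂ = (156 cm²)/(32.8 cm²) × 0.588 m/s = 2.80 m/s.
Energy conservation along the streamline gives P₂ = P₁ − ½ρ(v₂² − v₁²) − ρg(h₂ − h₁).
P₂ = 87800 + ½·809·(0.588² − 2.80²) − 809·9.81·(+0.827) = 87800 + (-3030) − (6560) = 78200 Pa.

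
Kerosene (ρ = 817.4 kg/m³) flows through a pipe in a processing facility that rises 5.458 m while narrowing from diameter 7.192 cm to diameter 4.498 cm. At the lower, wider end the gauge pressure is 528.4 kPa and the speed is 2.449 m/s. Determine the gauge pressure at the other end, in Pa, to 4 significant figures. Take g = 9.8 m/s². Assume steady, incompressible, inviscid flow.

P₂ ≈ 471100 Pa

By continuity, v₂ = v₁·A₁/A₂ = 2.449·(40.62/15.89) = 6.261 m/s.
Applying Bernoulli between the two ends and solving for P₂: P₂ = P₁ + ½ρ(v₁² − v₂²) − ρgΔh.
P₂ = 528400 + ½·817.4·(2.449² − 6.261²) − 817.4·9.8·(+5.458) = 528400 + (-13570) − (43720) = 471100 Pa.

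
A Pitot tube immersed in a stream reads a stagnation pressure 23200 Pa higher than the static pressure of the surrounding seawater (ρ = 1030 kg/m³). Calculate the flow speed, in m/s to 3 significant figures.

Bernoulli between the free stream and the stagnation point: ½ρv² = P_stag − P_static.
v = √(2ΔP/ρ) = √(2·23200/1030) = 6.71 m/s.

v ≈ 6.71 m/s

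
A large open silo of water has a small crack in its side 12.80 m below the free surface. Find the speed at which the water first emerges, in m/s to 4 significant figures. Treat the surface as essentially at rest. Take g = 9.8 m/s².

15.84 m/s

Torricelli's result v = √(2gh) gives v = √(2·9.8·12.80) = 15.84 m/s.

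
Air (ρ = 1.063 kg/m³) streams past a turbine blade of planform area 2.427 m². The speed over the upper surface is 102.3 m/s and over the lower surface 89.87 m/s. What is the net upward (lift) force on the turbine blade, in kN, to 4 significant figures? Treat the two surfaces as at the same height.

3.081 kN

From P + ½ρv² = const at equal height, P_low − P_up = ½ρ(v_up² − v_low²).
ΔP = ½·1.063·(102.3² − 89.87²) = 1270 Pa.
Lift = ΔP · A = 1270 × 2.427 = 3081 N.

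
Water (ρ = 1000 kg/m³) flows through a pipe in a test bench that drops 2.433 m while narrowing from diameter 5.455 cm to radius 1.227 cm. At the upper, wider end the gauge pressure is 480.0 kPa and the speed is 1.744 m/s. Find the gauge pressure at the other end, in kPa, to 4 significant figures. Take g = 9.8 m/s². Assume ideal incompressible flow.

P₂ ≈ 468.2 kPa

The volume flow rate is constant, so v₂ = (A₁/A₂)v₁ = (23.37/4.730)·1.744 = 8.618 m/s.
Bernoulli: P₁ + ½ρv₁² + ρg h₁ = P₂ + ½ρv₂² + ρg h₂, so P₂ = P₁ + ½ρ(v₁² − v₂²) − ρg(h₂ − h₁).
P₂ = 480000 + ½·1000·(1.744² − 8.618²) − 1000·9.8·(−2.433) = 480000 + (-35610) − (-23840) = 468200 Pa.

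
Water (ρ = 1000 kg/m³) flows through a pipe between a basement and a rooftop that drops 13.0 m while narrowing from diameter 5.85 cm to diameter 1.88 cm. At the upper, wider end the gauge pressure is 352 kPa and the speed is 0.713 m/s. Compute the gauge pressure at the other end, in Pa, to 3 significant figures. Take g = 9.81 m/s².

Continuity gives A₁v₁ = A₂v₂, so v₂ = (26.9 cm²)/(2.78 cm²) × 0.713 m/s = 6.90 m/s.
Bernoulli: P₁ + ½ρv₁² + ρg h₁ = P₂ + ½ρv₂² + ρg h₂, so P₂ = P₁ + ½ρ(v₁² − v₂²) − ρg(h₂ − h₁).
P₂ = 352000 + ½·1000·(0.713² − 6.90²) − 1000·9.81·(−13.0) = 352000 + (-23600) − (-128000) = 456000 Pa.

P₂ ≈ 456000 Pa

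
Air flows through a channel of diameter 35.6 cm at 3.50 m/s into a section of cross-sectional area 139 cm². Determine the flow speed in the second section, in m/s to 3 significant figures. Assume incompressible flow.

Mass conservation (A₁v₁ = A₂v₂) gives v₂ = 3.50 × 995/139 = 25.1 m/s.

25.1 m/s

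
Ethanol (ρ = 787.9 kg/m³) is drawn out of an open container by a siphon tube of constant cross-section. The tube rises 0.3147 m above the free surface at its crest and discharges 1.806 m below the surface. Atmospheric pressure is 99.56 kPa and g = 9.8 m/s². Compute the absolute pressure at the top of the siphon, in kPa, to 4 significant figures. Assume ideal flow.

P_top ≈ 83.19 kPa

From the surface to the outlet (both open to atmosphere, surface at rest): v = √(2g·h_out) = √(2·9.8·1.806) = 5.950 m/s.
The bore is uniform, so the speed at the crest is the same v. Bernoulli surface→crest: P_atm = P_top + ½ρv² + ρg·h_top.
P_top = 99560 − ½·787.9·5.950² − 787.9·9.8·0.3147 = 83190 Pa.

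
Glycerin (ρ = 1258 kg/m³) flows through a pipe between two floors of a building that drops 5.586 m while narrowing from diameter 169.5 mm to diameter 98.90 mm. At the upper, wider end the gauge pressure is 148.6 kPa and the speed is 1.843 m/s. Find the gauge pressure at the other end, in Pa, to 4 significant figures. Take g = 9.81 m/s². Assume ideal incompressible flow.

By continuity, v₂ = v₁·A₁/A₂ = 1.843·(225.6/76.82) = 5.413 m/s.
Energy conservation along the streamline gives P₂ = P₁ − ½ρ(v₂² − v₁²) − ρg(h₂ − h₁).
P₂ = 148600 + ½·1258·(1.843² − 5.413²) − 1258·9.81·(−5.586) = 148600 + (-16300) − (-68940) = 201200 Pa.

P₂ ≈ 201200 Pa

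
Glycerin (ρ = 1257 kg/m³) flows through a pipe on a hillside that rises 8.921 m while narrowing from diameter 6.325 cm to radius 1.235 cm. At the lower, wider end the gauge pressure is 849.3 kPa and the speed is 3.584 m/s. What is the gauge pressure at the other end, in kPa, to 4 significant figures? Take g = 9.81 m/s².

P₂ = 400.2 kPa

The volume flow rate is constant, so v₂ = (A₁/A₂)v₁ = (31.42/4.792)·3.584 = 23.50 m/s.
Bernoulli: P₁ + ½ρv₁² + ρg h₁ = P₂ + ½ρv₂² + ρg h₂, so P₂ = P₁ + ½ρ(v₁² − v₂²) − ρg(h₂ − h₁).
P₂ = 849300 + ½·1257·(3.584² − 23.50²) − 1257·9.81·(+8.921) = 849300 + (-339100) − (110000) = 400200 Pa.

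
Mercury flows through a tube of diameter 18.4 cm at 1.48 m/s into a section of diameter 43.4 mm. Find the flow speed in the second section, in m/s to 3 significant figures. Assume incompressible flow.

Mass conservation (A₁v₁ = A₂v₂) gives v₂ = 1.48 × 266/14.8 = 26.6 m/s.

v₂ ≈ 26.6 m/s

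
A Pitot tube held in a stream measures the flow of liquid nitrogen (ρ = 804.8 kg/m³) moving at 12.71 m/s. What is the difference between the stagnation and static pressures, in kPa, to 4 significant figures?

ΔP = 65.01 kPa

Bernoulli between the free stream and the stagnation point: ½ρv² = P_stag − P_static.
ΔP = ½·804.8·12.71² = 65010 Pa.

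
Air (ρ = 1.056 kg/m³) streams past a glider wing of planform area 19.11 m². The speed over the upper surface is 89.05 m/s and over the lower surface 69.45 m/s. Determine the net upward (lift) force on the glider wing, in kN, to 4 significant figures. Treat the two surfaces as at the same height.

31.35 kN

The faster flow above has the lower pressure; Bernoulli (same height) gives ΔP = ½ρ(v_up² − v_low²).
ΔP = ½·1.056·(89.05² − 69.45²) = 1640 Pa.
Lift = ΔP · A = 1640 × 19.11 = 31350 N.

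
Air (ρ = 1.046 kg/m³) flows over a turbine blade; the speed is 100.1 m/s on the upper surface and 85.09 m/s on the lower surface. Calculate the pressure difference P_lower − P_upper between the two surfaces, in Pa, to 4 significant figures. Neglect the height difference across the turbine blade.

Bernoulli (same height): P_lower − P_upper = ½ρ(v_upper² − v_lower²).
ΔP = ½·1.046·(100.1² − 85.09²) = 1454 Pa.

ΔP ≈ 1454 Pa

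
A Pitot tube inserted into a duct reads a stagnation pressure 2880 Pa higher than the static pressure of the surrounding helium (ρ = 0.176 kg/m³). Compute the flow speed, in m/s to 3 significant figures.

The dynamic pressure equals the rise in static pressure at the stagnation point: ΔP = ½ρv².
v = √(2ΔP/ρ) = √(2·2880/0.176) = 181 m/s.

v = 181 m/s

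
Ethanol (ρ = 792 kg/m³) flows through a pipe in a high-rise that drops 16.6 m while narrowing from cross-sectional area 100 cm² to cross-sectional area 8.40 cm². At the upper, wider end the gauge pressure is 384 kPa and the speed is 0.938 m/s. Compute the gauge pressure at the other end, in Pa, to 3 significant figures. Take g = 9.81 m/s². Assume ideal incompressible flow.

P₂ ≈ 464000 Pa

Mass conservation (A₁v₁ = A₂v₂) gives v₂ = 0.938 × 100/8.40 = 11.2 m/s.
Energy conservation along the streamline gives P₂ = P₁ − ½ρ(v₂² − v₁²) − ρg(h₂ − h₁).
P₂ = 384000 + ½·792·(0.938² − 11.2²) − 792·9.81·(−16.6) = 384000 + (-49000) − (-129000) = 464000 Pa.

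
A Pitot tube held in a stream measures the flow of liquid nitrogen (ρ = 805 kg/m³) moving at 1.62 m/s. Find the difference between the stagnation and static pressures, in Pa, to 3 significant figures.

The dynamic pressure equals the rise in static pressure at the stagnation point: ΔP = ½ρv².
ΔP = ½·805·1.62² = 1060 Pa.

ΔP ≈ 1060 Pa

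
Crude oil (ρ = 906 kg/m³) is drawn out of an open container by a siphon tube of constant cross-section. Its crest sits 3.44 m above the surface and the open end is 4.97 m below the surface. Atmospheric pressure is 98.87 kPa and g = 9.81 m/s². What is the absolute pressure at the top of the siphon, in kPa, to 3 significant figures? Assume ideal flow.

From the surface to the outlet (both open to atmosphere, surface at rest): v = √(2g·h_out) = √(2·9.81·4.97) = 9.87 m/s.
The bore is uniform, so the speed at the crest is the same v. Bernoulli surface→crest: P_atm = P_top + ½ρv² + ρg·h_top.
P_top = 98870 − ½·906·9.87² − 906·9.81·3.44 = 24100 Pa.

P_top ≈ 24.1 kPa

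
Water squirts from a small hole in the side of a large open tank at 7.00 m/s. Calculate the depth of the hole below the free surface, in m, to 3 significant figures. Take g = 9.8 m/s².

Inverting v = √(2gh) gives h = v² / 2g.
h = 7.00²/(2·9.8) = 49.0/19.60 = 2.50 m.

h ≈ 2.50 m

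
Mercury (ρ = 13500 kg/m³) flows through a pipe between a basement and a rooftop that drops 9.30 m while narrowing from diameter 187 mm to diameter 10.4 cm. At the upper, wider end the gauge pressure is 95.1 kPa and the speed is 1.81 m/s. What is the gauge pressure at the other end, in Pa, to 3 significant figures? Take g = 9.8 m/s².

Mass conservation (A₁v₁ = A₂v₂) gives v₂ = 1.81 × 275/84.9 = 5.85 m/s.
Applying Bernoulli between the two ends and solving for P₂: P₂ = P₁ + ½ρ(v₁² − v₂²) − ρgΔh.
P₂ = 95100 + ½·13500·(1.81² − 5.85²) − 13500·9.8·(−9.30) = 95100 + (-209000) − (-1230000) = 1120000 Pa.

1120000 Pa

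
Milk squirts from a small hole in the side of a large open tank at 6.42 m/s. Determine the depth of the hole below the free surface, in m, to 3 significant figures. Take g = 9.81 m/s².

h ≈ 2.10 m

Torricelli: v = √(2gh), so h = v²/(2g).
h = 6.42²/(2·9.81) = 41.2/19.62 = 2.10 m.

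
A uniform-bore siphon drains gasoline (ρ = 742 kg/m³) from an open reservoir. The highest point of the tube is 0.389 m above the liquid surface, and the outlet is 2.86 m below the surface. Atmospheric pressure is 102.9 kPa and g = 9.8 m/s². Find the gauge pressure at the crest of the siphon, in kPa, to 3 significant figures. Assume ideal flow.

P_gauge ≈ -23.6 kPa

From the surface to the outlet (both open to atmosphere, surface at rest): v = √(2g·h_out) = √(2·9.8·2.86) = 7.49 m/s.
With constant cross-section the crest speed equals v; applying Bernoulli from the surface up to the crest, P_top = P_atm − ½ρv² − ρg·h_top.
P_top = 102900 − ½·742·7.49² − 742·9.8·0.389 = 79300 Pa. So P_gauge = P_top − P_atm = -23600 Pa.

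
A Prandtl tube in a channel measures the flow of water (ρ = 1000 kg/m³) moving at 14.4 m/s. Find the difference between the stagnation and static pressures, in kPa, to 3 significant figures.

104 kPa

The dynamic pressure equals the rise in static pressure at the stagnation point: ΔP = ½ρv².
ΔP = ½·1000·14.4² = 104000 Pa.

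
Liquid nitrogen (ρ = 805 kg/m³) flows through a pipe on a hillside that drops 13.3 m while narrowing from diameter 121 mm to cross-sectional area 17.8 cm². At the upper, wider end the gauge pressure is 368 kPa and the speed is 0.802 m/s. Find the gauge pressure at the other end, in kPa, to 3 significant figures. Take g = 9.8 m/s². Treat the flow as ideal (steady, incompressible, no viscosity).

P₂ ≈ 462 kPa

Mass conservation (A₁v₁ = A₂v₂) gives v₂ = 0.802 × 115/17.8 = 5.18 m/s.
Bernoulli: P₁ + ½ρv₁² + ρg h₁ = P₂ + ½ρv₂² + ρg h₂, so P₂ = P₁ + ½ρ(v₁² − v₂²) − ρg(h₂ − h₁).
P₂ = 368000 + ½·805·(0.802² − 5.18²) − 805·9.8·(−13.3) = 368000 + (-10500) − (-105000) = 462000 Pa.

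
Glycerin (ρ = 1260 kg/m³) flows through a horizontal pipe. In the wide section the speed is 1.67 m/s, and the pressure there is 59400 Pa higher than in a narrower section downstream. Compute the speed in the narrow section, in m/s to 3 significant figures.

With h₁ = h₂, rearranging Bernoulli gives v₂ = √(v₁² + 2ΔP/ρ).
v₂ = √(1.67² + 2·59400/1260) = √(2.79 + 94.3) = 9.85 m/s.

v₂ ≈ 9.85 m/s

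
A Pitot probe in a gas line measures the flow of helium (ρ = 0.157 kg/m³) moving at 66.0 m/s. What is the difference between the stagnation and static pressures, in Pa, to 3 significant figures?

The dynamic pressure equals the rise in static pressure at the stagnation point: ΔP = ½ρv².
ΔP = ½·0.157·66.0² = 342 Pa.

342 Pa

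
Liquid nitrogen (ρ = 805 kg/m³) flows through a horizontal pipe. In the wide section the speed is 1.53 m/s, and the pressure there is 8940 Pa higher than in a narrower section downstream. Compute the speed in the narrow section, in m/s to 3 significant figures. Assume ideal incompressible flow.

4.96 m/s

With h₁ = h₂, rearranging Bernoulli gives v₂ = √(v₁² + 2ΔP/ρ).
v₂ = √(1.53² + 2·8940/805) = √(2.34 + 22.2) = 4.96 m/s.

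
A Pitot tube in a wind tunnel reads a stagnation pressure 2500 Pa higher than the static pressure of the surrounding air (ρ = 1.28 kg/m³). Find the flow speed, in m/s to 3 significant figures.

At the stagnation point the flow is brought to rest, so Bernoulli gives P_stag − P_static = ½ρv².
v = √(2ΔP/ρ) = √(2·2500/1.28) = 62.5 m/s.

v ≈ 62.5 m/s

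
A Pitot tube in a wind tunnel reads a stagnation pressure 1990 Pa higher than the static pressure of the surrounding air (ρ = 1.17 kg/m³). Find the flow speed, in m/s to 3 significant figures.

The dynamic pressure equals the rise in static pressure at the stagnation point: ΔP = ½ρv².
v = √(2ΔP/ρ) = √(2·1990/1.17) = 58.3 m/s.

v = 58.3 m/s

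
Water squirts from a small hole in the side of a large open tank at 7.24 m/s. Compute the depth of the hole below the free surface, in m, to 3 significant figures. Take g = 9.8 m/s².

h ≈ 2.67 m

Torricelli: v = √(2gh), so h = v²/(2g).
h = 7.24²/(2·9.8) = 52.4/19.60 = 2.67 m.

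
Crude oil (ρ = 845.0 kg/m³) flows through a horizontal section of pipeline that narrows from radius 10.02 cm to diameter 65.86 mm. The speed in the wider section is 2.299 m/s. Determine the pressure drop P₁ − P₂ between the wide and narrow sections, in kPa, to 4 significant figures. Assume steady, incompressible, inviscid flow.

Mass conservation (A₁v₁ = A₂v₂) gives v₂ = 2.299 × 315.4/34.07 = 21.29 m/s.
Bernoulli (h₁ = h₂): P₁ − P₂ = ½ρ(v₂² − v₁²).
P₁ − P₂ = ½·845.0·(21.29² − 2.299²) = ½·845.0·447.8 = 189200 Pa.

ΔP ≈ 189.2 kPa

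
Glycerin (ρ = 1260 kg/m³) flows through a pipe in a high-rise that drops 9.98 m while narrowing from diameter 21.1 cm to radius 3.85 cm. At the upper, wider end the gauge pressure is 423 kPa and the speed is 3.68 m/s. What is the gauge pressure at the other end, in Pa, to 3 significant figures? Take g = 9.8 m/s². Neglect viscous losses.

Mass conservation (A₁v₁ = A₂v₂) gives v₂ = 3.68 × 350/46.6 = 27.6 m/s.
Applying Bernoulli between the two ends and solving for P₂: P₂ = P₁ + ½ρ(v₁² − v₂²) − ρgΔh.
P₂ = 423000 + ½·1260·(3.68² − 27.6²) − 1260·9.8·(−9.98) = 423000 + (-473000) − (-123000) = 73700 Pa.

P₂ ≈ 73700 Pa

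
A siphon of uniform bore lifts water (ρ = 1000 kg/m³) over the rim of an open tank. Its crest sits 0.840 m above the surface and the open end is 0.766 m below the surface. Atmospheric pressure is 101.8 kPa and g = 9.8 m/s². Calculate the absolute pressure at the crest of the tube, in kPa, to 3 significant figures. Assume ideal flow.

Bernoulli surface→outlet gives ½v² = g·h_out, so v = √(2·9.8·0.766) = 3.87 m/s.
With constant cross-section the crest speed equals v; applying Bernoulli from the surface up to the crest, P_top = P_atm − ½ρv² − ρg·h_top.
P_top = 101800 − ½·1000·3.87² − 1000·9.8·0.840 = 86100 Pa.

P_top = 86.1 kPa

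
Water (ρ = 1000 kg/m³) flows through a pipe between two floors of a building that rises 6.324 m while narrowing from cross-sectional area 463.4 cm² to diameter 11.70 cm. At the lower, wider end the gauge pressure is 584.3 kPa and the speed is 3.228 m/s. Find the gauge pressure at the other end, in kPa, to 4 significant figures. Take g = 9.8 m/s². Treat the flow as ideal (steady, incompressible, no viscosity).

By continuity, v₂ = v₁·A₁/A₂ = 3.228·(463.4/107.5) = 13.91 m/s.
Energy conservation along the streamline gives P₂ = P₁ − ½ρ(v₂² − v₁²) − ρg(h₂ − h₁).
P₂ = 584300 + ½·1000·(3.228² − 13.91²) − 1000·9.8·(+6.324) = 584300 + (-91580) − (61980) = 430700 Pa.

P₂ ≈ 430.7 kPa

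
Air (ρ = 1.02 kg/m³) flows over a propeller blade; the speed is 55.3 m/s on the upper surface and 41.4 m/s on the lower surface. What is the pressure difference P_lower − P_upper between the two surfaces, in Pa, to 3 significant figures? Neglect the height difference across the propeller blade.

ΔP ≈ 686 Pa

Bernoulli (same height): P_lower − P_upper = ½ρ(v_upper² − v_lower²).
ΔP = ½·1.02·(55.3² − 41.4²) = 686 Pa.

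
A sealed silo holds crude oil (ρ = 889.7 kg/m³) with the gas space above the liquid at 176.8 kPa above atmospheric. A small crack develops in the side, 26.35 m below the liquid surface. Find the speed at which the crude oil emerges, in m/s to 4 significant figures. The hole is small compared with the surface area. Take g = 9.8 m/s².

Take point 1 at the surface (v₁ ≈ 0) and point 2 at the hole (at atmospheric pressure). Bernoulli: P₁ + ρg h = P_atm + ½ρv₂².
With P₁ − P_atm = 176800 Pa, v₂ = √(2gh + 2ΔP/ρ) = √(2·9.8·26.35 + 2·176800/889.7) = 30.23 m/s.

v ≈ 30.23 m/s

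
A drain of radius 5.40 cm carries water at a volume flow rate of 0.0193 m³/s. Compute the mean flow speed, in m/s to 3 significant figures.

v = 2.11 m/s

Q = 0.0193 m³/s = 0.0193 m³/s.
v = Q/A = 0.0193 / 0.00916 = 2.11 m/s.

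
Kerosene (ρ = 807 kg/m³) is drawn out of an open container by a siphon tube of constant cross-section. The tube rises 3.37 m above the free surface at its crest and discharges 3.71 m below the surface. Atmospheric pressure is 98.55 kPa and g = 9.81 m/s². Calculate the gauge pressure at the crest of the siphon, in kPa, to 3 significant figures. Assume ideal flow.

P_gauge ≈ -56.1 kPa

The outlet speed comes from Torricelli: v = √(2g·3.71) = 8.53 m/s.
Continuity keeps v the same throughout the tube; from surface to crest, P_atm + 0 = P_top + ½ρv² + ρg·h_top.
P_top = 98550 − ½·807·8.53² − 807·9.81·3.37 = 42500 Pa. So P_gauge = P_top − P_atm = -56100 Pa.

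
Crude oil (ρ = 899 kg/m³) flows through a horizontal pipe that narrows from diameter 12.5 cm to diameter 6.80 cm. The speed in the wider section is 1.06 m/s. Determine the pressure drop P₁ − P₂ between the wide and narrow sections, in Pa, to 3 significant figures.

5260 Pa

By continuity, v₂ = v₁·A₁/A₂ = 1.06·(123/36.3) = 3.58 m/s.
With no height change, Bernoulli's equation is P₁ + ½ρv₁² = P₂ + ½ρv₂².
P₁ − P₂ = ½·899·(3.58² − 1.06²) = ½·899·11.7 = 5260 Pa.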